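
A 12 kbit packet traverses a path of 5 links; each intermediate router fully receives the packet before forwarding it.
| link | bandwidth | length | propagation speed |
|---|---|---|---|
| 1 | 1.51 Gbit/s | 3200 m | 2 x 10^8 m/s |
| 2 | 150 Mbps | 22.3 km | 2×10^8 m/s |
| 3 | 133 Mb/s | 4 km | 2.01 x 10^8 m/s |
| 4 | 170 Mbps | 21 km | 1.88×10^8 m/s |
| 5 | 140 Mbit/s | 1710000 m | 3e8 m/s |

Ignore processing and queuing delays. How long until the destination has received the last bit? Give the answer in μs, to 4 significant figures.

6294 μs

L = 12000 bits.
Transmission delays (L/R per hop): 7.94702, 80, 90.2256, 70.5882, 85.7143 μs; sum = 334.475 μs.
Propagation delays (d/s per hop): 16, 111.5, 19.9005, 111.702, 5700 μs; sum = 5959.1 μs.
End-to-end = 6294 μs.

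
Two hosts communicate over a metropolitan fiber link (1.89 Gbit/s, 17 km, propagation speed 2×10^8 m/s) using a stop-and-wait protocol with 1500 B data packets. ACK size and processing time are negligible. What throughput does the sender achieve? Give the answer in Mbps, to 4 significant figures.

t_tx = L/R = 12000/1890000000 = 6.34921e-06 s.
t_prop = 17000/200000000 = 8.5e-05 s; RTT = 0.00017 s.
Cycle = t_tx + RTT = 0.000176349 s.
Throughput = L / cycle = 12000 / 0.000176349 = 68.05 Mbps.

68.05 Mbps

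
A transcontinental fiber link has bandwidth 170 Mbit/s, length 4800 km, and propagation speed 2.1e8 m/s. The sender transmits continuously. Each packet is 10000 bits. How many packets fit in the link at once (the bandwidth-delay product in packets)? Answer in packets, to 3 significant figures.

389 packets

Propagation delay = 4800000 / 210000000 = 0.0228571 s.
BDP = R × t_prop = 170000000 × 0.0228571 = 3885710 bits.
In packets of 10000 bits: 389 packets.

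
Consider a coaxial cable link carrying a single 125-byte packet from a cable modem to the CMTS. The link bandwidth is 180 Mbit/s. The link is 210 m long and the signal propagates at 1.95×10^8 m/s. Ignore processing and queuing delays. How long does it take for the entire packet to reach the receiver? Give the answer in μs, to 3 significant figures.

6.63 μs

L = 125 × 8 = 1000 bits.
Transmission delay = L/R = 1000 / 180000000 = 5.55556 μs.
Propagation delay = d/s = 210 m / 195000000 m/s = 1.07692 μs.
Total = 6.63 μs.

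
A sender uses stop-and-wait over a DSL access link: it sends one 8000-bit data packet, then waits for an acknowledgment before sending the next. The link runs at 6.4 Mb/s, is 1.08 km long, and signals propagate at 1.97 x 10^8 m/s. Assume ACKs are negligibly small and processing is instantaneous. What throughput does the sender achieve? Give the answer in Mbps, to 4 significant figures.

6.344 Mbps

t_tx = L/R = 8000/6400000 = 0.00125 s.
t_prop = 1080/197000000 = 5.48223e-06 s; RTT = 1.09645e-05 s.
Cycle = t_tx + RTT = 0.00126096 s.
Throughput = L / cycle = 8000 / 0.00126096 = 6.344 Mbps.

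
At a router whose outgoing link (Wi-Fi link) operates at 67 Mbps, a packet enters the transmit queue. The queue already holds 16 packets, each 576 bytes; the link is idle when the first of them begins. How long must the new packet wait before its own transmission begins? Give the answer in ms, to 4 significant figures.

Each queued packet: L/R = 4608/67000000 = 0.0687761 ms.
16 queued → 1.10042 ms.
Queuing delay = 1.100 ms.

1.100 ms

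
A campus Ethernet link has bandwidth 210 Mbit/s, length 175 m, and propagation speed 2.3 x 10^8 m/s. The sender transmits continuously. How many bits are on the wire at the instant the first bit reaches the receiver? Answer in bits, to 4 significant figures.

159.8 bits

Propagation delay = 175 / 2.3e+08 = 7.6087e-07 s.
BDP = R × t_prop = 210000000 × 7.6087e-07 = 159.783 bits.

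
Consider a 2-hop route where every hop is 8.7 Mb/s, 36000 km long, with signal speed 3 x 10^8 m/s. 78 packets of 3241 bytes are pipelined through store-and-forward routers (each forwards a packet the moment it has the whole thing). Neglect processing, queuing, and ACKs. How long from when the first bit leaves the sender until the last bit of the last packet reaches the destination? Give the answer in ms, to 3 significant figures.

Per-hop transmission t_tx = L/R = 25928/8700000 = 2.98023 ms.
Per-hop propagation t_prop = 36000000/300000000 = 120 ms.
Pipeline fill: first packet needs 2·t_tx to clear all hops; remaining 77 packets each add one t_tx.
Total = (2+78-1)·t_tx + 2·t_prop = 79·2.98023 + 2·120 = 475 ms.

475 ms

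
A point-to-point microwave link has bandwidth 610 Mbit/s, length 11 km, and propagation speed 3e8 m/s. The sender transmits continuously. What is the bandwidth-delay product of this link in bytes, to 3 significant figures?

2800 bytes

Propagation delay = 11000 / 300000000 = 3.66667e-05 s.
BDP = R × t_prop = 610000000 × 3.66667e-05 = 22366.7 bits.
In bytes: 22366.7/8 = 2800 bytes.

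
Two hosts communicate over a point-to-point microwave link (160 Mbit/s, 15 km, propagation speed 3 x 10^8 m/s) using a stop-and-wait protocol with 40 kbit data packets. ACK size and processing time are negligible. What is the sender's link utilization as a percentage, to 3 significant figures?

t_tx = L/R = 40000/160000000 = 0.00025 s.
t_prop = 15000/300000000 = 5e-05 s; RTT = 0.0001 s.
Cycle = t_tx + RTT = 0.00035 s.
Utilization = t_tx / cycle = 0.00025/0.00035 = 71.4 %.

71.4 %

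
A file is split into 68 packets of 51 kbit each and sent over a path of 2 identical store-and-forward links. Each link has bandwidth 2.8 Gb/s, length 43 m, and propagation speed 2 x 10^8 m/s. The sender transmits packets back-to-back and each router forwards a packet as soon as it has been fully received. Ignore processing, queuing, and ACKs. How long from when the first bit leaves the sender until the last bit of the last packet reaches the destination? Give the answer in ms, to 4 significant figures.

Per-hop transmission t_tx = L/R = 51000/2800000000 = 0.0182143 ms.
Per-hop propagation t_prop = 43/200000000 = 0.000215 ms.
Pipeline fill: first packet needs 2·t_tx to clear all hops; remaining 67 packets each add one t_tx.
Total = (2+68-1)·t_tx + 2·t_prop = 69·0.0182143 + 2·0.000215 = 1.257 ms.

1.257 ms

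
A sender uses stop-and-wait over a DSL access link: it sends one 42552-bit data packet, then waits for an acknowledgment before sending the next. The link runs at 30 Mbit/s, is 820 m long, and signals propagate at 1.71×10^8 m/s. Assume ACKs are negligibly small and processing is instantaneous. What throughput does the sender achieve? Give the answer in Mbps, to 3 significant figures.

29.8 Mbps

t_tx = L/R = 42552/30000000 = 0.0014184 s.
t_prop = 820/171000000 = 4.79532e-06 s; RTT = 9.59064e-06 s.
Cycle = t_tx + RTT = 0.00142799 s.
Throughput = L / cycle = 42552 / 0.00142799 = 29.8 Mbps.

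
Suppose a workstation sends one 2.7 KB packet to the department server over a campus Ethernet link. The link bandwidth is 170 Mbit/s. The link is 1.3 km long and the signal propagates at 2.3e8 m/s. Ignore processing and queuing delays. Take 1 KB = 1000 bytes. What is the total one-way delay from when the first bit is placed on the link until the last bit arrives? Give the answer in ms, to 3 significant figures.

0.133 ms

L = 21600 bits.
Transmission delay = L/R = 21600 / 170000000 = 0.127059 ms.
Propagation delay = d/s = 1300 m / 2.3e+08 m/s = 0.00565217 ms.
Total = 0.133 ms.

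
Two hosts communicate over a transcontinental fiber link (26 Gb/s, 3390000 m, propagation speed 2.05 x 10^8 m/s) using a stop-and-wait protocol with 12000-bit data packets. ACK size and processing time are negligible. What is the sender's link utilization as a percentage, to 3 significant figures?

t_tx = L/R = 12000/26000000000 = 4.61538e-07 s.
t_prop = 3390000/2.05e+08 = 0.0165366 s; RTT = 0.0330732 s.
Cycle = t_tx + RTT = 0.0330736 s.
Utilization = t_tx / cycle = 4.61538e-07/0.0330736 = 0.00140 %.

0.00140 %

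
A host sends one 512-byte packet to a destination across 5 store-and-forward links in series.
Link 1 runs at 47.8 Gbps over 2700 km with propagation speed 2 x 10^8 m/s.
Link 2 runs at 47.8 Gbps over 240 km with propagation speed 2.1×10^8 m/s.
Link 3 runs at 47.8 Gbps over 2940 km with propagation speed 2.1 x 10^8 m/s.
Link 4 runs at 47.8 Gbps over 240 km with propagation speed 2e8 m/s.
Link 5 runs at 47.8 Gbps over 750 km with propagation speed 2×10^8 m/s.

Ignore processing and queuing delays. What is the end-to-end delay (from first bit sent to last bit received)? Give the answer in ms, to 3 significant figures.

L = 512 × 8 = 4096 bits.
Transmission delay per hop = L/R = 4096/47800000000 = 8.56904e-05 ms; 5 hops → 0.000428452 ms.
Propagation delays (d/s per hop): 13.5, 1.14286, 14, 1.2, 3.75 ms; sum = 33.5929 ms.
End-to-end = 33.6 ms.

33.6 ms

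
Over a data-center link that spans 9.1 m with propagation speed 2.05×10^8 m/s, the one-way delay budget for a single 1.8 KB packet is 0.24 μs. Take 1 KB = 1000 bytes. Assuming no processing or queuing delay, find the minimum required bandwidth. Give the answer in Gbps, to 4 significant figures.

L = 14400 bits.
Propagation delay = 9.1 / 2.05e+08 = 0.0443902 μs.
Transmission budget = 0.24 − 0.0443902 = 0.19561 μs.
R ≥ L / t_tx = 14400 bits / 1.9561e-07 s = 73.62 Gbps.

73.62 Gbps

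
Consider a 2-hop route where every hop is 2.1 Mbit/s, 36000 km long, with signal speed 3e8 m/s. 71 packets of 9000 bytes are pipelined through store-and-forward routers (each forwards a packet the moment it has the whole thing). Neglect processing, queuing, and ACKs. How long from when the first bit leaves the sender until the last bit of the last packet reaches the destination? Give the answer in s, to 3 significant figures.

2.71 s

Per-hop transmission t_tx = L/R = 72000/2100000 = 0.0342857 s.
Per-hop propagation t_prop = 36000000/300000000 = 0.12 s.
Pipeline fill: first packet needs 2·t_tx to clear all hops; remaining 70 packets each add one t_tx.
Total = (2+71-1)·t_tx + 2·t_prop = 72·0.0342857 + 2·0.12 = 2.71 s.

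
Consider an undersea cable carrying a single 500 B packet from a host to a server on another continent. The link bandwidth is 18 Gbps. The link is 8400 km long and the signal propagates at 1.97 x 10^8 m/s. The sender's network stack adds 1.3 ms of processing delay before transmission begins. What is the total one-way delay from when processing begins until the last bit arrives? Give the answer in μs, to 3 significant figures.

L = 500 × 8 = 4000 bits.
Transmission delay = L/R = 4000 / 18000000000 = 0.222222 μs.
Propagation delay = d/s = 8400000 m / 197000000 m/s = 42639.6 μs.
Plus processing delay 1.3 ms = 1300 μs.
Total = 43900 μs.

43900 μs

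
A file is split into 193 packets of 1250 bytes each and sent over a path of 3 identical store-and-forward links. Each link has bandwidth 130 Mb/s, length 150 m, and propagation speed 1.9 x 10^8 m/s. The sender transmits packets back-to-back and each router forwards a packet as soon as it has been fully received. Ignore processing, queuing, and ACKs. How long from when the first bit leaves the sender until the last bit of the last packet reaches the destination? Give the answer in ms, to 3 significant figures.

15.0 ms

Per-hop transmission t_tx = L/R = 10000/130000000 = 0.0769231 ms.
Per-hop propagation t_prop = 150/190000000 = 0.000789474 ms.
Pipeline fill: first packet needs 3·t_tx to clear all hops; remaining 192 packets each add one t_tx.
Total = (3+193-1)·t_tx + 3·t_prop = 195·0.0769231 + 3·0.000789474 = 15.0 ms.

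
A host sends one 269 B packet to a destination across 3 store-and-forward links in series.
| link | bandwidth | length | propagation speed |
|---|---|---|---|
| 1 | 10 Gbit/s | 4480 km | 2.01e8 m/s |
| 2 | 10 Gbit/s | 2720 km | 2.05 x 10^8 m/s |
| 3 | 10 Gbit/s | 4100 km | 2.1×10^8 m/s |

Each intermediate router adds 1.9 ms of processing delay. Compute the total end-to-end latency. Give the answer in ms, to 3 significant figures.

L = 269 × 8 = 2152 bits.
Transmission delay per hop = L/R = 2152/10000000000 = 0.0002152 ms; 3 hops → 0.0006456 ms.
Propagation delays (d/s per hop): 22.2886, 13.2683, 19.5238 ms; sum = 55.0807 ms.
Processing at 2 router(s): 2 × 1.9 ms = 3.8 ms.
End-to-end = 58.9 ms.

58.9 ms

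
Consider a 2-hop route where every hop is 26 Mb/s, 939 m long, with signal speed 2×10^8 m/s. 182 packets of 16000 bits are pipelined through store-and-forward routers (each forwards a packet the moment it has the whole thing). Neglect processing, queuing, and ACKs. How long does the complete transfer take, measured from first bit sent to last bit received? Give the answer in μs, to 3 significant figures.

113000 μs

Per-hop transmission t_tx = L/R = 16000/26000000 = 615.385 μs.
Per-hop propagation t_prop = 939/200000000 = 4.695 μs.
Pipeline fill: first packet needs 2·t_tx to clear all hops; remaining 181 packets each add one t_tx.
Total = (2+182-1)·t_tx + 2·t_prop = 183·615.385 + 2·4.695 = 113000 μs.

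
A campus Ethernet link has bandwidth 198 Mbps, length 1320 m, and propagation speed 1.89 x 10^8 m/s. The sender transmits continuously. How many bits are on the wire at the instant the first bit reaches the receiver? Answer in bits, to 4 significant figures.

1383 bits

Propagation delay = 1320 / 189000000 = 6.98413e-06 s.
BDP = R × t_prop = 198000000 × 6.98413e-06 = 1382.86 bits.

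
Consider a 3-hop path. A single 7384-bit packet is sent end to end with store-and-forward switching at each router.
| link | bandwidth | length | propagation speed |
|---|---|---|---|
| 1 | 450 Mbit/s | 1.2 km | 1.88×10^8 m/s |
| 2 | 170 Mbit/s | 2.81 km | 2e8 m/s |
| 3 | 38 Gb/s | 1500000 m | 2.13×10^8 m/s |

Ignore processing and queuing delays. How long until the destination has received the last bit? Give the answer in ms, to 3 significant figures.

Transmission delays (L/R per hop): 0.0164089, 0.0434353, 0.000194316 ms; sum = 0.0600385 ms.
Propagation delays (d/s per hop): 0.00638298, 0.01405, 7.04225 ms; sum = 7.06269 ms.
End-to-end = 7.12 ms.

7.12 ms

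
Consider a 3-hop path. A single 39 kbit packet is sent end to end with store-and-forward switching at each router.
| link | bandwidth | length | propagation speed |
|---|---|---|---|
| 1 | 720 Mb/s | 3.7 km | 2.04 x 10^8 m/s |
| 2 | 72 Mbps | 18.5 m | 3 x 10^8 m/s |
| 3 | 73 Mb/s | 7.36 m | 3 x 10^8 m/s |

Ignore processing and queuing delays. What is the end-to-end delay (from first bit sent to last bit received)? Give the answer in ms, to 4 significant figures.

L = 39000 bits.
Transmission delays (L/R per hop): 0.0541667, 0.541667, 0.534247 ms; sum = 1.13008 ms.
Propagation delays (d/s per hop): 0.0181373, 6.16667e-05, 2.45333e-05 ms; sum = 0.0182235 ms.
End-to-end = 1.148 ms.

1.148 ms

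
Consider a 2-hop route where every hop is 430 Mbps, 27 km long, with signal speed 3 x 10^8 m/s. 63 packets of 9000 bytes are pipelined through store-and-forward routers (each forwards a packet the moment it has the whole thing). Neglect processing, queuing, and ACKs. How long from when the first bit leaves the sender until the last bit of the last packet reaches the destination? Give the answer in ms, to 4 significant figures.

Per-hop transmission t_tx = L/R = 72000/430000000 = 0.167442 ms.
Per-hop propagation t_prop = 27000/300000000 = 0.09 ms.
Pipeline fill: first packet needs 2·t_tx to clear all hops; remaining 62 packets each add one t_tx.
Total = (2+63-1)·t_tx + 2·t_prop = 64·0.167442 + 2·0.09 = 10.90 ms.

10.90 ms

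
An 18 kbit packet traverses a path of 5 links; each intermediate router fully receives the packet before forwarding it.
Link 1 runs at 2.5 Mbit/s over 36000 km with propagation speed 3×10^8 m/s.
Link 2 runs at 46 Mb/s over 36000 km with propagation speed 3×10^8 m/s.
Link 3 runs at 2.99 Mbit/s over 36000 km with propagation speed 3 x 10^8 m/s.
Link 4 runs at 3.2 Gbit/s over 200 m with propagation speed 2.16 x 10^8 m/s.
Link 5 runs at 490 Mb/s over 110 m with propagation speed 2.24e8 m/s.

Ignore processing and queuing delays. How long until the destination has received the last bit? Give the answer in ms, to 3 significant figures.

374 ms

L = 18000 bits.
Transmission delays (L/R per hop): 7.2, 0.391304, 6.02007, 0.005625, 0.0367347 ms; sum = 13.6537 ms.
Propagation delays (d/s per hop): 120, 120, 120, 0.000925926, 0.000491071 ms; sum = 360.001 ms.
End-to-end = 374 ms.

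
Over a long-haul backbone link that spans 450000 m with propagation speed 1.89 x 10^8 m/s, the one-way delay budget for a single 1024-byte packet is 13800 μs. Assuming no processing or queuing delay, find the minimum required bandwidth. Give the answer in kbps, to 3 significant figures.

L = 8192 bits.
Propagation delay = 450000 / 189000000 = 2380.95 μs.
Transmission budget = 13800 − 2380.95 = 11419 μs.
R ≥ L / t_tx = 8192 bits / 0.011419 s = 717 kbps.

717 kbps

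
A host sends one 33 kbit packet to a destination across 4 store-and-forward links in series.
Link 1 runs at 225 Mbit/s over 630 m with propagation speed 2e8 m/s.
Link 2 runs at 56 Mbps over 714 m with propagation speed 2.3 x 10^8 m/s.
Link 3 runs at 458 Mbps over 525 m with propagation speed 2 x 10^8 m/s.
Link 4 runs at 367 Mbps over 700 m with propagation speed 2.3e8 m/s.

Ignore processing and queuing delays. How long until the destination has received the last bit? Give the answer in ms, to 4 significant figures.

L = 33000 bits.
Transmission delays (L/R per hop): 0.146667, 0.589286, 0.0720524, 0.0899183 ms; sum = 0.897923 ms.
Propagation delays (d/s per hop): 0.00315, 0.00310435, 0.002625, 0.00304348 ms; sum = 0.0119228 ms.
End-to-end = 0.9098 ms.

0.9098 ms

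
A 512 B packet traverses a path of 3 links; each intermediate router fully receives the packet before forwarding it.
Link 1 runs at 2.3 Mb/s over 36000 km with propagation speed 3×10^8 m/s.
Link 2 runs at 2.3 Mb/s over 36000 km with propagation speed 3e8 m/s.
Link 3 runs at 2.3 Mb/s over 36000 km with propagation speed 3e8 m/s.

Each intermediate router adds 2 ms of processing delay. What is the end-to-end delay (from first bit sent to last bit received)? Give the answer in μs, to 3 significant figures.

369000 μs

L = 512 × 8 = 4096 bits.
Transmission delay per hop = L/R = 4096/2300000 = 1780.87 μs; 3 hops → 5342.61 μs.
Propagation delays (d/s per hop): 120000, 120000, 120000 μs; sum = 360000 μs.
Processing at 2 router(s): 2 × 2 ms = 4000 μs.
End-to-end = 369000 μs.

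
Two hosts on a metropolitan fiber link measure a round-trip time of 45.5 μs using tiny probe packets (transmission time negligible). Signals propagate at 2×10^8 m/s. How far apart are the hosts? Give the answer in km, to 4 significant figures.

One-way propagation = RTT/2 = 22.75 μs.
d = s × t = 200000000 × 2.275e-05 = 4.550 km.

4.550 km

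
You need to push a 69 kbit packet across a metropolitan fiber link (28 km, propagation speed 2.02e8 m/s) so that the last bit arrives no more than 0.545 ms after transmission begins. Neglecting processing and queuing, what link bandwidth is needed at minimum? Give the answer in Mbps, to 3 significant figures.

Propagation delay = 28000 / 202000000 = 0.138614 ms.
Transmission budget = 0.545 − 0.138614 = 0.406386 ms.
R ≥ L / t_tx = 69000 bits / 0.000406386 s = 170 Mbps.

170 Mbps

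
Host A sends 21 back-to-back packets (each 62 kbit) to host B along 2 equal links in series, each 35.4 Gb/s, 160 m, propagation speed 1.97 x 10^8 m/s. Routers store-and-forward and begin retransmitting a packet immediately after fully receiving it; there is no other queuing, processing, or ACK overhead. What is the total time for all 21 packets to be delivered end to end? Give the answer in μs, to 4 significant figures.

Per-hop transmission t_tx = L/R = 62000/35400000000 = 1.75141 μs.
Per-hop propagation t_prop = 160/197000000 = 0.812183 μs.
Pipeline fill: first packet needs 2·t_tx to clear all hops; remaining 20 packets each add one t_tx.
Total = (2+21-1)·t_tx + 2·t_prop = 22·1.75141 + 2·0.812183 = 40.16 μs.

40.16 μs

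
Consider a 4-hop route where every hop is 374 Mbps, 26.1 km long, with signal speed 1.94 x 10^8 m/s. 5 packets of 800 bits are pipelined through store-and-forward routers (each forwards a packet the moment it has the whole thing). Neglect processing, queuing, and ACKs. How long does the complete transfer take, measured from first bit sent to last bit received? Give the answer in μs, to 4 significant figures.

Per-hop transmission t_tx = L/R = 800/374000000 = 2.13904 μs.
Per-hop propagation t_prop = 26100/194000000 = 134.536 μs.
Pipeline fill: first packet needs 4·t_tx to clear all hops; remaining 4 packets each add one t_tx.
Total = (4+5-1)·t_tx + 4·t_prop = 8·2.13904 + 4·134.536 = 555.3 μs.

555.3 μs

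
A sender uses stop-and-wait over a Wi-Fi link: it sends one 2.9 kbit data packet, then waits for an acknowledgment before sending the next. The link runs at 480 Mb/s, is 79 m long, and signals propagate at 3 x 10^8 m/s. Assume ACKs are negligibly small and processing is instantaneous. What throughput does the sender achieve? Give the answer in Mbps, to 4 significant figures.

t_tx = L/R = 2900/480000000 = 6.04167e-06 s.
t_prop = 79/300000000 = 2.63333e-07 s; RTT = 5.26667e-07 s.
Cycle = t_tx + RTT = 6.56833e-06 s.
Throughput = L / cycle = 2900 / 6.56833e-06 = 441.5 Mbps.

441.5 Mbps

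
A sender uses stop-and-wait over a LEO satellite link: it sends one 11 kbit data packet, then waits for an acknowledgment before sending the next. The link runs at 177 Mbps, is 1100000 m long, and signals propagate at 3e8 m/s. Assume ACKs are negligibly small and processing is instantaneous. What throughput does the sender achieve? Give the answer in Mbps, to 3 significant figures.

t_tx = L/R = 11000/177000000 = 6.21469e-05 s.
t_prop = 1100000/300000000 = 0.00366667 s; RTT = 0.00733333 s.
Cycle = t_tx + RTT = 0.00739548 s.
Throughput = L / cycle = 11000 / 0.00739548 = 1.49 Mbps.

1.49 Mbps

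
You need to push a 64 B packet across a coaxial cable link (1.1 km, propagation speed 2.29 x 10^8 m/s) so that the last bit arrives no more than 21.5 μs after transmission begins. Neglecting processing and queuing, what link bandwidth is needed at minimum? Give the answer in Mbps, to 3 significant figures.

L = 512 bits.
Propagation delay = 1100 / 229000000 = 4.80349 μs.
Transmission budget = 21.5 − 4.80349 = 16.6965 μs.
R ≥ L / t_tx = 512 bits / 1.66965e-05 s = 30.7 Mbps.

30.7 Mbps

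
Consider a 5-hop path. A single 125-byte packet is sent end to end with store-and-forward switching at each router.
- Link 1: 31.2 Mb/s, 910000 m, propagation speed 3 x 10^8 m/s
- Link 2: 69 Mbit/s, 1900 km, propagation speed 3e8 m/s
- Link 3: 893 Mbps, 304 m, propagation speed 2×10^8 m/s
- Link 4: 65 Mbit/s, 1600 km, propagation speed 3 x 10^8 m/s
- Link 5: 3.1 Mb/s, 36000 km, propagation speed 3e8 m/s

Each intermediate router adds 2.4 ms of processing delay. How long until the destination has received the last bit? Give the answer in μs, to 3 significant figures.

L = 125 × 8 = 1000 bits.
Transmission delays (L/R per hop): 32.0513, 14.4928, 1.11982, 15.3846, 322.581 μs; sum = 385.629 μs.
Propagation delays (d/s per hop): 3033.33, 6333.33, 1.52, 5333.33, 120000 μs; sum = 134702 μs.
Processing at 4 router(s): 4 × 2.4 ms = 9600 μs.
End-to-end = 145000 μs.

145000 μs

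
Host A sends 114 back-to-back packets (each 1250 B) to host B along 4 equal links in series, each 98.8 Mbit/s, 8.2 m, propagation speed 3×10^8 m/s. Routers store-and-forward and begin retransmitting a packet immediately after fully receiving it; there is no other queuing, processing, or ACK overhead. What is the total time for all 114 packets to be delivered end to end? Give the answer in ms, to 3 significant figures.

11.8 ms

Per-hop transmission t_tx = L/R = 10000/98800000 = 0.101215 ms.
Per-hop propagation t_prop = 8.2/300000000 = 2.73333e-05 ms.
Pipeline fill: first packet needs 4·t_tx to clear all hops; remaining 113 packets each add one t_tx.
Total = (4+114-1)·t_tx + 4·t_prop = 117·0.101215 + 4·2.73333e-05 = 11.8 ms.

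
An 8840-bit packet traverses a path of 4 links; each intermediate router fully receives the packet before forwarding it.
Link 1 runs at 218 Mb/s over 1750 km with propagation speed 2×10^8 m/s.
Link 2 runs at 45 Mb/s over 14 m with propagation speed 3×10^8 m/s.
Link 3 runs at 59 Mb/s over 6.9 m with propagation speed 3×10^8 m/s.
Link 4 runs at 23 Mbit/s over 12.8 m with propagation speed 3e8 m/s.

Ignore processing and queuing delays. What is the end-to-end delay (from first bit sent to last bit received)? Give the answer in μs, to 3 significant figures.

Transmission delays (L/R per hop): 40.5505, 196.444, 149.831, 384.348 μs; sum = 771.173 μs.
Propagation delays (d/s per hop): 8750, 0.0466667, 0.023, 0.0426667 μs; sum = 8750.11 μs.
End-to-end = 9520 μs.

9520 μs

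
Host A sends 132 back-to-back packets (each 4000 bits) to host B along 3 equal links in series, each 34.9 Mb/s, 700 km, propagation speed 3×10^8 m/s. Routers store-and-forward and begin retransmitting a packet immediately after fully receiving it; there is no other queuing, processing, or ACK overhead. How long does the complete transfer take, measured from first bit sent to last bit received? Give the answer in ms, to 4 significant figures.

22.36 ms

Per-hop transmission t_tx = L/R = 4000/34900000 = 0.114613 ms.
Per-hop propagation t_prop = 700000/300000000 = 2.33333 ms.
Pipeline fill: first packet needs 3·t_tx to clear all hops; remaining 131 packets each add one t_tx.
Total = (3+132-1)·t_tx + 3·t_prop = 134·0.114613 + 3·2.33333 = 22.36 ms.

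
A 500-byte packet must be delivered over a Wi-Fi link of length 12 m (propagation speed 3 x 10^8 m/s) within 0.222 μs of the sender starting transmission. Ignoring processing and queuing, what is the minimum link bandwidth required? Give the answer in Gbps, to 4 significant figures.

L = 4000 bits.
Propagation delay = 12 / 300000000 = 0.04 μs.
Transmission budget = 0.222 − 0.04 = 0.182 μs.
R ≥ L / t_tx = 4000 bits / 1.82e-07 s = 21.98 Gbps.

21.98 Gbps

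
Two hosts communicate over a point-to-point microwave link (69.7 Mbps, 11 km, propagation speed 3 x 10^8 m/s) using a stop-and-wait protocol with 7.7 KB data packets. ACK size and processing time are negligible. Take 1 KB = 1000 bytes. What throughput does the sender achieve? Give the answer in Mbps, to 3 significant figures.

t_tx = L/R = 61600/69700000 = 0.000883788 s.
t_prop = 11000/300000000 = 3.66667e-05 s; RTT = 7.33333e-05 s.
Cycle = t_tx + RTT = 0.000957121 s.
Throughput = L / cycle = 61600 / 0.000957121 = 64.4 Mbps.

64.4 Mbps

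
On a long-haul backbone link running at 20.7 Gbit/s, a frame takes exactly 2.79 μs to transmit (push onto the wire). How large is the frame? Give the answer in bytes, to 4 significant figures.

7219 bytes

L = R × t_tx = 20700000000 b/s × 2.79e-06 s = 57753 bits.
In bytes: 57753 / 8 = 7219 bytes.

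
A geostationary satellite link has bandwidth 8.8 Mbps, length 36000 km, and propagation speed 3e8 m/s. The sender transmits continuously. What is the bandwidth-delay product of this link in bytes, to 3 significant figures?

132000 bytes

Propagation delay = 36000000 / 300000000 = 0.12 s.
BDP = R × t_prop = 8800000 × 0.12 = 1056000 bits.
In bytes: 1056000/8 = 132000 bytes.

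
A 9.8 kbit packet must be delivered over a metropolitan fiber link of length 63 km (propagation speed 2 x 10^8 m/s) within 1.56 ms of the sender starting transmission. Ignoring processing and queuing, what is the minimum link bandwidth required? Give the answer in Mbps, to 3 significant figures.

7.87 Mbps

Propagation delay = 63000 / 200000000 = 0.315 ms.
Transmission budget = 1.56 − 0.315 = 1.245 ms.
R ≥ L / t_tx = 9800 bits / 0.001245 s = 7.87 Mbps.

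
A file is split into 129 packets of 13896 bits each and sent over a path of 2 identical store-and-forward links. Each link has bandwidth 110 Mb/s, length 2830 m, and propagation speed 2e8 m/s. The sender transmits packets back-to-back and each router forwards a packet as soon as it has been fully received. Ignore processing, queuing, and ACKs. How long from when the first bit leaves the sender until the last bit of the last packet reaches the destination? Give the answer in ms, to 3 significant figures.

Per-hop transmission t_tx = L/R = 13896/110000000 = 0.126327 ms.
Per-hop propagation t_prop = 2830/200000000 = 0.01415 ms.
Pipeline fill: first packet needs 2·t_tx to clear all hops; remaining 128 packets each add one t_tx.
Total = (2+129-1)·t_tx + 2·t_prop = 130·0.126327 + 2·0.01415 = 16.5 ms.

16.5 ms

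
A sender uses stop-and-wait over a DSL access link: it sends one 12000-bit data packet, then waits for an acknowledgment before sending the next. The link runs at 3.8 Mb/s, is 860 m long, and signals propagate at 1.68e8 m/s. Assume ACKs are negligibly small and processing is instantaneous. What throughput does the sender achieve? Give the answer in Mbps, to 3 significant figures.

3.79 Mbps

t_tx = L/R = 12000/3800000 = 0.00315789 s.
t_prop = 860/168000000 = 5.11905e-06 s; RTT = 1.02381e-05 s.
Cycle = t_tx + RTT = 0.00316813 s.
Throughput = L / cycle = 12000 / 0.00316813 = 3.79 Mbps.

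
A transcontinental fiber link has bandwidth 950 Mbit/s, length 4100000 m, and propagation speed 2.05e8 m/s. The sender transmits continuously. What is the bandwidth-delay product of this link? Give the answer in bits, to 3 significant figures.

19000000 bits

Propagation delay = 4100000 / 2.05e+08 = 0.02 s.
BDP = R × t_prop = 950000000 × 0.02 = 19000000 bits.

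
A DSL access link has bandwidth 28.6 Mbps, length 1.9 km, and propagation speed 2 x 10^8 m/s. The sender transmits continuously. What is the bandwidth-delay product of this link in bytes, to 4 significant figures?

33.96 bytes

Propagation delay = 1900 / 200000000 = 9.5e-06 s.
BDP = R × t_prop = 28600000 × 9.5e-06 = 271.7 bits.
In bytes: 271.7/8 = 33.96 bytes.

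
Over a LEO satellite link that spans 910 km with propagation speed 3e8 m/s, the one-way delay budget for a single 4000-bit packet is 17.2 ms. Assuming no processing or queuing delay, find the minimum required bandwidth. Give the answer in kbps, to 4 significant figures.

Propagation delay = 910000 / 300000000 = 3.03333 ms.
Transmission budget = 17.2 − 3.03333 = 14.1667 ms.
R ≥ L / t_tx = 4000 bits / 0.0141667 s = 282.4 kbps.

282.4 kbps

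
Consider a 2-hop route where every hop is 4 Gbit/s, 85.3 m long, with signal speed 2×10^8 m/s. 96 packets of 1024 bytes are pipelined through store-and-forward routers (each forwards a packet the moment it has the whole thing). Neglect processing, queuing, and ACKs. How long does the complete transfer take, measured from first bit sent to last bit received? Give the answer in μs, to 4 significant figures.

Per-hop transmission t_tx = L/R = 8192/4000000000 = 2.048 μs.
Per-hop propagation t_prop = 85.3/200000000 = 0.4265 μs.
Pipeline fill: first packet needs 2·t_tx to clear all hops; remaining 95 packets each add one t_tx.
Total = (2+96-1)·t_tx + 2·t_prop = 97·2.048 + 2·0.4265 = 199.5 μs.

199.5 μs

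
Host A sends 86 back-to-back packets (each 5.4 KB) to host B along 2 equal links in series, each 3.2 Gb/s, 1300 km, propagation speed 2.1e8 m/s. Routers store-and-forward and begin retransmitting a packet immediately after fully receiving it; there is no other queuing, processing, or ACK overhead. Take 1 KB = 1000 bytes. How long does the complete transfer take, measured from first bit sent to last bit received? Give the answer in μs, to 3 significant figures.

13600 μs

Per-hop transmission t_tx = L/R = 43200/3200000000 = 13.5 μs.
Per-hop propagation t_prop = 1300000/210000000 = 6190.48 μs.
Pipeline fill: first packet needs 2·t_tx to clear all hops; remaining 85 packets each add one t_tx.
Total = (2+86-1)·t_tx + 2·t_prop = 87·13.5 + 2·6190.48 = 13600 μs.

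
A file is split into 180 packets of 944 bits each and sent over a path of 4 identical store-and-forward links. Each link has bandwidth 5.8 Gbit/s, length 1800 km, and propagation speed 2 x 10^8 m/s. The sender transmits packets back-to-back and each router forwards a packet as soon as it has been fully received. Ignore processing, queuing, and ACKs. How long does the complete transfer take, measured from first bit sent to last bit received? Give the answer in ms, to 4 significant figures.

36.03 ms

Per-hop transmission t_tx = L/R = 944/5800000000 = 0.000162759 ms.
Per-hop propagation t_prop = 1800000/200000000 = 9 ms.
Pipeline fill: first packet needs 4·t_tx to clear all hops; remaining 179 packets each add one t_tx.
Total = (4+180-1)·t_tx + 4·t_prop = 183·0.000162759 + 4·9 = 36.03 ms.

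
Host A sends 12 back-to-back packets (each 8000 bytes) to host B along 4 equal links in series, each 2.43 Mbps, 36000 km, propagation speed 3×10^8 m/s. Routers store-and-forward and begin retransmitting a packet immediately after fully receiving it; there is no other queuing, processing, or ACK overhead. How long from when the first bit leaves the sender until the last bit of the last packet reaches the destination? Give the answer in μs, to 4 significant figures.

Per-hop transmission t_tx = L/R = 64000/2430000 = 26337.4 μs.
Per-hop propagation t_prop = 36000000/300000000 = 120000 μs.
Pipeline fill: first packet needs 4·t_tx to clear all hops; remaining 11 packets each add one t_tx.
Total = (4+12-1)·t_tx + 4·t_prop = 15·26337.4 + 4·120000 = 875100 μs.

875100 μs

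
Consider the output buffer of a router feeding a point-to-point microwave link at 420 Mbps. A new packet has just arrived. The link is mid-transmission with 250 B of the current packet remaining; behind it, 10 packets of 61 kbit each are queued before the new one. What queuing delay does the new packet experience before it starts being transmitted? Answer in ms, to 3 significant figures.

1.46 ms

Each queued packet: L/R = 61000/420000000 = 0.145238 ms.
10 queued → 1.45238 ms.
Plus remaining 2000 bits of current packet: 0.0047619 ms.
Queuing delay = 1.46 ms.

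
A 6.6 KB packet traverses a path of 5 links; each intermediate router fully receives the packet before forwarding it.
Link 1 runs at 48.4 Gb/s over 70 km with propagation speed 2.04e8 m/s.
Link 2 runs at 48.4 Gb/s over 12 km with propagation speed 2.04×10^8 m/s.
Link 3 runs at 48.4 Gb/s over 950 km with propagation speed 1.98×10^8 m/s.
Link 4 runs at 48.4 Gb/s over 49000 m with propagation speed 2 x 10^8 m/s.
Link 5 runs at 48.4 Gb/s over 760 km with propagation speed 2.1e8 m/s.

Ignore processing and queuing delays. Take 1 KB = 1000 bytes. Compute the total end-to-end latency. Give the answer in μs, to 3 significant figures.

L = 52800 bits.
Transmission delay per hop = L/R = 52800/48400000000 = 1.09091 μs; 5 hops → 5.45455 μs.
Propagation delays (d/s per hop): 343.137, 58.8235, 4797.98, 245, 3619.05 μs; sum = 9063.99 μs.
End-to-end = 9070 μs.

9070 μs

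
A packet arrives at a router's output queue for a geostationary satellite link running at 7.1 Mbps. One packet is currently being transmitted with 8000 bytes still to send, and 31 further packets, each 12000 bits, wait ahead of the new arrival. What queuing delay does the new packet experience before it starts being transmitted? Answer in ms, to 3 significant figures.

61.4 ms

Each queued packet: L/R = 12000/7100000 = 1.69014 ms.
31 queued → 52.3944 ms.
Plus remaining 64000 bits of current packet: 9.01408 ms.
Queuing delay = 61.4 ms.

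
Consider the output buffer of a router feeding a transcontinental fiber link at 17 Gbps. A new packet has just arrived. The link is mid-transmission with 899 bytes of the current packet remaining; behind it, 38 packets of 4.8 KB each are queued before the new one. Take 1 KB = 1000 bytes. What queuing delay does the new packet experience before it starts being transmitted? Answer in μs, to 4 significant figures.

Each queued packet: L/R = 38400/17000000000 = 2.25882 μs.
38 queued → 85.8353 μs.
Plus remaining 7192 bits of current packet: 0.423059 μs.
Queuing delay = 86.26 μs.

86.26 μs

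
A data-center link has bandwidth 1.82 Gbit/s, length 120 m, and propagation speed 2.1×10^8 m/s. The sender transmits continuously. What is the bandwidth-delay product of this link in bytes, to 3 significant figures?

130 bytes

Propagation delay = 120 / 210000000 = 5.71429e-07 s.
BDP = R × t_prop = 1820000000 × 5.71429e-07 = 1040 bits.
In bytes: 1040/8 = 130 bytes.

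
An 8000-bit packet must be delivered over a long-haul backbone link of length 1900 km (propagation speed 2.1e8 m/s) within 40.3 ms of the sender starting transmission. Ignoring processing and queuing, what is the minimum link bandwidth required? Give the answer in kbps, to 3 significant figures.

Propagation delay = 1900000 / 210000000 = 9.04762 ms.
Transmission budget = 40.3 − 9.04762 = 31.2524 ms.
R ≥ L / t_tx = 8000 bits / 0.0312524 s = 256 kbps.

256 kbps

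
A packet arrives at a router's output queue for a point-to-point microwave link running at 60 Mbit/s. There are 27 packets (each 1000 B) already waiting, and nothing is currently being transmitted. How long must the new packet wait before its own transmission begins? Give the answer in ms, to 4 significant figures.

Each queued packet: L/R = 8000/60000000 = 0.133333 ms.
27 queued → 3.6 ms.
Queuing delay = 3.600 ms.

3.600 ms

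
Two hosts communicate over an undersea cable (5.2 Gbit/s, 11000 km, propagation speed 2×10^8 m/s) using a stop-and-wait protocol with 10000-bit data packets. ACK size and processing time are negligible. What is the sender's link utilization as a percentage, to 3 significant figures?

t_tx = L/R = 10000/5200000000 = 1.92308e-06 s.
t_prop = 11000000/200000000 = 0.055 s; RTT = 0.11 s.
Cycle = t_tx + RTT = 0.110002 s.
Utilization = t_tx / cycle = 1.92308e-06/0.110002 = 0.00175 %.

0.00175 %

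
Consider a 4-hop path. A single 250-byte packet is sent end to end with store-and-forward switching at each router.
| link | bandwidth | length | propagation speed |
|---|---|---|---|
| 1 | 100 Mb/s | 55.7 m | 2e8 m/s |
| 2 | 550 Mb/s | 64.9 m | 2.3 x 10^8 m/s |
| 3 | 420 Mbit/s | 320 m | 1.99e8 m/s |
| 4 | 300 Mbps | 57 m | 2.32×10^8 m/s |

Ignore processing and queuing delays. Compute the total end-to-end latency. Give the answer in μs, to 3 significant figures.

L = 250 × 8 = 2000 bits.
Transmission delays (L/R per hop): 20, 3.63636, 4.7619, 6.66667 μs; sum = 35.0649 μs.
Propagation delays (d/s per hop): 0.2785, 0.282174, 1.60804, 0.24569 μs; sum = 2.4144 μs.
End-to-end = 37.5 μs.

37.5 μs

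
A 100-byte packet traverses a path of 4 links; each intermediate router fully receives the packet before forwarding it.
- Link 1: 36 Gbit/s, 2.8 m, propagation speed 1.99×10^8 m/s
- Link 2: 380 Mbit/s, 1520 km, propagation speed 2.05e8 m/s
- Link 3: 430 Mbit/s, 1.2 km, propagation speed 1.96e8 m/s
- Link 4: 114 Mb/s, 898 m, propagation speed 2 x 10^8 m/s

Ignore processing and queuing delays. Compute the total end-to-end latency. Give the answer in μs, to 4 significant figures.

7436 μs

L = 100 × 8 = 800 bits.
Transmission delays (L/R per hop): 0.0222222, 2.10526, 1.86047, 7.01754 μs; sum = 11.0055 μs.
Propagation delays (d/s per hop): 0.0140704, 7414.63, 6.12245, 4.49 μs; sum = 7425.26 μs.
End-to-end = 7436 μs.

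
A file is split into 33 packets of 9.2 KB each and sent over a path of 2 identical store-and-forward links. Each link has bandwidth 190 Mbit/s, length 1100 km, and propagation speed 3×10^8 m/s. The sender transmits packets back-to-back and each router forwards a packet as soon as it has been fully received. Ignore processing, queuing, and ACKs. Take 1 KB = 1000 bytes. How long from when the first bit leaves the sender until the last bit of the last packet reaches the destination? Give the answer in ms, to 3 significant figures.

Per-hop transmission t_tx = L/R = 73600/190000000 = 0.387368 ms.
Per-hop propagation t_prop = 1100000/300000000 = 3.66667 ms.
Pipeline fill: first packet needs 2·t_tx to clear all hops; remaining 32 packets each add one t_tx.
Total = (2+33-1)·t_tx + 2·t_prop = 34·0.387368 + 2·3.66667 = 20.5 ms.

20.5 ms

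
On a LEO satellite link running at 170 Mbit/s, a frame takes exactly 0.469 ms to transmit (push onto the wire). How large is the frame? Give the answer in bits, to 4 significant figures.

79730 bits

L = R × t_tx = 170000000 b/s × 0.000469 s = 79730 bits.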